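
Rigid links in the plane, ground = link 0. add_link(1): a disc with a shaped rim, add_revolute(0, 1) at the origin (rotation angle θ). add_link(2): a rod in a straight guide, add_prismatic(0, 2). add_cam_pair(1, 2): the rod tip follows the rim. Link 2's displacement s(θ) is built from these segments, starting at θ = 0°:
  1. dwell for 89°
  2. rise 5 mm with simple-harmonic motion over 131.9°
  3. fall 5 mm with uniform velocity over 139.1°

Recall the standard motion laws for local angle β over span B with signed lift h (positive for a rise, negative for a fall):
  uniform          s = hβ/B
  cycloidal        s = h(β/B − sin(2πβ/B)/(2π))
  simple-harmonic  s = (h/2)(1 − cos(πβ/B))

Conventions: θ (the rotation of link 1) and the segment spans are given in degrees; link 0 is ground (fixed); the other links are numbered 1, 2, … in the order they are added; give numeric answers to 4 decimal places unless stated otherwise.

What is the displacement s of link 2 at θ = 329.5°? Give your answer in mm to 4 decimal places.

segment 1 (0° to 89°, dwell): s unchanged at 0.0000
segment 2 (89° to 220.9°, simple-harmonic, h = 5) is passed completely: s = 0.0000 + (5) = 5.0000
θ = 329.5° falls in segment 3 (220.9° to 360°, uniform, h = -5): β = 329.5 − 220.9 = 108.6°, B = 139.1°; Δs = -5·108.6/139.1 = -3.9037; s = 5.0000 − 3.9037 = 1.0963

1.0963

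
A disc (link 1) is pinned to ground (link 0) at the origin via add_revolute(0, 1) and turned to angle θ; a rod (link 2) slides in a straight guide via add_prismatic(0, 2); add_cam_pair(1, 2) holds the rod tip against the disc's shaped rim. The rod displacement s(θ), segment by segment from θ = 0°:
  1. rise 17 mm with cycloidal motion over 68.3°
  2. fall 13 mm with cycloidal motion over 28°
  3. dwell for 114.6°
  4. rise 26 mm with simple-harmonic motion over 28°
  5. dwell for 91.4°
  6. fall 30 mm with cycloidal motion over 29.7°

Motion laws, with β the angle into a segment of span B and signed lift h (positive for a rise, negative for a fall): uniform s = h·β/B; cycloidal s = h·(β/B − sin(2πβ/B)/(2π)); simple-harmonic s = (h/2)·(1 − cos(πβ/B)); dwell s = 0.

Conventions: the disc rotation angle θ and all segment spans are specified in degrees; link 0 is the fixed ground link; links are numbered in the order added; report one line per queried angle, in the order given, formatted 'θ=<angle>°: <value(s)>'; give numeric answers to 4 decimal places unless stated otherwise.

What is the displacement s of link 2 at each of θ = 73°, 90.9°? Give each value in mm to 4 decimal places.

segment 1 (0° to 68.3°, cycloidal, h = 17) is passed completely: s = 0.0000 + (17) = 17.0000
θ = 73° falls in segment 2 (68.3° to 96.3°, cycloidal, h = -13): β = 73 − 68.3 = 4.7°, B = 28°; Δs = -13·(0.1679 − sin(2π·0.1679)/(2π)) = -0.3826; s = 17.0000 − 0.3826 = 16.6174
θ = 90.9° falls in segment 2 (68.3° to 96.3°, cycloidal, h = -13): β = 90.9 − 68.3 = 22.6°, B = 28°; Δs = -13·(0.8071 − sin(2π·0.8071)/(2π)) = -12.4299; s = 17.0000 − 12.4299 = 4.5701

θ=73°: 16.6174
θ=90.9°: 4.5701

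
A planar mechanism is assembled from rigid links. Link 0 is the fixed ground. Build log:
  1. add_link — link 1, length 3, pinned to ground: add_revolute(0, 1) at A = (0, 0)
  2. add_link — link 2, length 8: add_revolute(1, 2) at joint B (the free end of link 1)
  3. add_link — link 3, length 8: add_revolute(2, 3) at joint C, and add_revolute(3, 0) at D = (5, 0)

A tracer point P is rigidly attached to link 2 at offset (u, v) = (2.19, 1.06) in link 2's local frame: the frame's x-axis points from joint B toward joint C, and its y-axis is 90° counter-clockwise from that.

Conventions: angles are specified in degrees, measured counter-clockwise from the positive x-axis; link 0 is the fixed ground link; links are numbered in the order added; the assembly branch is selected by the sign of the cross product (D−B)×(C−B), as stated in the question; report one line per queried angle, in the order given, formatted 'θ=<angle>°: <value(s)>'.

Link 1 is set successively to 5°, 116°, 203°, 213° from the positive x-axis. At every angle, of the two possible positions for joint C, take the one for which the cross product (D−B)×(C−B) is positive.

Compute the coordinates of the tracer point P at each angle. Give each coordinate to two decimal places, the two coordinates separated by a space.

A=(0,0), D=(5.00,0)
θ=5°: B = A + 3.00·(cos5°, sin5°) = (2.9886, 0.2615)
θ=5°: |BD| = 2.0283
θ=5°: circle(B,8.00) ∩ circle(D,8.00): a=1.0142, h=7.9355
θ=5°:   candidates: C₊=(5.0172,8.0000) cross=16.096; C₋=(2.9714,-7.7385) cross=-16.096
θ=5°:   branch + wants cross > 0 → take C=(5.0172,8.0000) (cross=16.096)
θ=5°: ex = (C−B)/|BC| = (0.2536,0.9673); ey = (-0.9673,0.2536)
θ=5°: P = B + 2.19·ex + 1.06·ey = (2.5186,2.6487)
θ=116°: B = A + 3.00·(cos116°, sin116°) = (-1.3151, 2.6964)
θ=116°: |BD| = 6.8667
θ=116°: circle(B,8.00) ∩ circle(D,8.00): a=3.4333, h=7.2258
θ=116°:   candidates: C₊=(4.6798,7.9936) cross=49.617; C₋=(-0.9950,-5.2972) cross=-49.617
θ=116°:   branch + wants cross > 0 → take C=(4.6798,7.9936) (cross=49.617)
θ=116°: ex = (C−B)/|BC| = (0.7494,0.6622); ey = (-0.6622,0.7494)
θ=116°: P = B + 2.19·ex + 1.06·ey = (-0.3759,4.9408)
θ=203°: B = A + 3.00·(cos203°, sin203°) = (-2.7615, -1.1722)
θ=203°: |BD| = 7.8495
θ=203°: circle(B,8.00) ∩ circle(D,8.00): a=3.9248, h=6.9711
θ=203°:   candidates: C₊=(0.0782,6.3068) cross=54.720; C₋=(2.1603,-7.4790) cross=-54.720
θ=203°:   branch + wants cross > 0 → take C=(0.0782,6.3068) (cross=54.720)
θ=203°: ex = (C−B)/|BC| = (0.3550,0.9349); ey = (-0.9349,0.3550)
θ=203°: P = B + 2.19·ex + 1.06·ey = (-2.9751,1.2515)
θ=213°: B = A + 3.00·(cos213°, sin213°) = (-2.5160, -1.6339)
θ=213°: |BD| = 7.6916
θ=213°: circle(B,8.00) ∩ circle(D,8.00): a=3.8458, h=7.0150
θ=213°:   candidates: C₊=(-0.2482,6.0379) cross=53.956; C₋=(2.7322,-7.6718) cross=-53.956
θ=213°:   branch + wants cross > 0 → take C=(-0.2482,6.0379) (cross=53.956)
θ=213°: ex = (C−B)/|BC| = (0.2835,0.9590); ey = (-0.9590,0.2835)
θ=213°: P = B + 2.19·ex + 1.06·ey = (-2.9117,0.7667)

θ=5°: 2.52 2.65
θ=116°: -0.38 4.94
θ=203°: -2.98 1.25
θ=213°: -2.91 0.77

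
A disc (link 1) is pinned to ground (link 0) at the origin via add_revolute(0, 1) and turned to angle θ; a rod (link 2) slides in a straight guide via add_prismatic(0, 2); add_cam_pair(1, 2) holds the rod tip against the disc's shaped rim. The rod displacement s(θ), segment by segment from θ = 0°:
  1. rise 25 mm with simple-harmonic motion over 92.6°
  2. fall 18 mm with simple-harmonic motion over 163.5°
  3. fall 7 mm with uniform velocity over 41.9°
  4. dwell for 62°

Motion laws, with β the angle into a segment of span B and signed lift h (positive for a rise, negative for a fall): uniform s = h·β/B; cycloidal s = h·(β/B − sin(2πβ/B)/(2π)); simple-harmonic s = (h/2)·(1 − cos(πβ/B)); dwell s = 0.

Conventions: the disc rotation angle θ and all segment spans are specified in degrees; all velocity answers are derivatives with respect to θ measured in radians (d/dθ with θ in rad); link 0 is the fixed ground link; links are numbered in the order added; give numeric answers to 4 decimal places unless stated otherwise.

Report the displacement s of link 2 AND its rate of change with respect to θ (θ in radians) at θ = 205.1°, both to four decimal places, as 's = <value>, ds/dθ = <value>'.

segment 1 (0° to 92.6°, simple-harmonic, h = 25) is passed completely: s = 0.0000 + (25) = 25.0000
θ = 205.1° falls in segment 2 (92.6° to 256.1°, simple-harmonic, h = -18): β = 205.1 − 92.6 = 112.5°, B = 163.5°; Δs = -18/2·(1 − cos(π·0.6881)) = -14.0136; s = 25.0000 − 14.0136 = 10.9864
velocity in seg [92.6°–256.1°] (simple-harmonic), θ in radians: β = 112.5° = 1.9635 rad, B = 163.5° = 2.8536 rad; ds/dθ = (πh/(2B)) sin(πβ/B) = (π·(-18)/(2·2.8536)) sin(π·0.6881) = -8.228485 mm/rad

s = 10.9864, ds/dθ = -8.2285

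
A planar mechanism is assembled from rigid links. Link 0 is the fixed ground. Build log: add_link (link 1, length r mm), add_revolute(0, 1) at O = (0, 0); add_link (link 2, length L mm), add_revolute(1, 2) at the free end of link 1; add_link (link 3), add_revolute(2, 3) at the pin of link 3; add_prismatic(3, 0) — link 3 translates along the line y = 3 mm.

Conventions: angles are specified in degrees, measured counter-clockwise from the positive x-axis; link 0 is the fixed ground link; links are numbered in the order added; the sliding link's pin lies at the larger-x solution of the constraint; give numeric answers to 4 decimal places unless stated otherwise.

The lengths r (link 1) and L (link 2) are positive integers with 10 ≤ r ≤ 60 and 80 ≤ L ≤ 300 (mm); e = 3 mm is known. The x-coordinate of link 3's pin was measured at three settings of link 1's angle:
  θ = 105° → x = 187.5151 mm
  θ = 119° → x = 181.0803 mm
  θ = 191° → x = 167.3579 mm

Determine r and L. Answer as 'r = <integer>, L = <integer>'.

constraint per measurement: (x − r cos θ)² + (r sin θ − e)² = L²
subtracting the θ₁ and θ₂ equations cancels the r² and L² terms:
r = (x₁² − x₂²) / (2[(x₁cos θ₁ + e sin θ₁) − (x₂cos θ₂ + e sin θ₂)]) = 29.9998 → r = 30
L² = (x₁ − r cos θ₁)² + (r sin θ₁ − e)² = 38808.9948 → L = 197.0000 → L = 197
check at θ₃=191°: x = 167.3579 (printed 167.3579) ✓

r = 30, L = 197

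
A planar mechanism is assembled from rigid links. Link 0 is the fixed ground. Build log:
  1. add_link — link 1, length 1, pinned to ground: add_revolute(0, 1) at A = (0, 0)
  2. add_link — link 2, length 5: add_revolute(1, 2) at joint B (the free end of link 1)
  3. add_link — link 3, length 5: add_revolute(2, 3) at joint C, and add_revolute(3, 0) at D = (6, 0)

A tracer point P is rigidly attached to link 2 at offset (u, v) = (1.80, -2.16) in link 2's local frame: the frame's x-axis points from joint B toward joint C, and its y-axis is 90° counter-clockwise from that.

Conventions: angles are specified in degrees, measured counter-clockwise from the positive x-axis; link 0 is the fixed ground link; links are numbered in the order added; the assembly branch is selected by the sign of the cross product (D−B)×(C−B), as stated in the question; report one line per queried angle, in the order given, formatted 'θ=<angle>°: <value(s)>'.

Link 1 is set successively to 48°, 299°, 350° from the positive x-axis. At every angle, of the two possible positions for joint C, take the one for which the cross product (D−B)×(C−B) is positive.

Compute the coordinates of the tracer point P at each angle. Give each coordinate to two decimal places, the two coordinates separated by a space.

A=(0,0), D=(6.00,0)
θ=48°: B = A + 1.00·(cos48°, sin48°) = (0.6691, 0.7431)
θ=48°: |BD| = 5.3824
θ=48°: circle(B,5.00) ∩ circle(D,5.00): a=2.6912, h=4.2140
θ=48°:   candidates: C₊=(3.9164,4.5452) cross=22.681; C₋=(2.7527,-3.8020) cross=-22.681
θ=48°:   branch + wants cross > 0 → take C=(3.9164,4.5452) (cross=22.681)
θ=48°: ex = (C−B)/|BC| = (0.6495,0.7604); ey = (-0.7604,0.6495)
θ=48°: P = B + 1.80·ex + -2.16·ey = (3.4806,0.7091)
θ=299°: B = A + 1.00·(cos299°, sin299°) = (0.4848, -0.8746)
θ=299°: |BD| = 5.5841
θ=299°: circle(B,5.00) ∩ circle(D,5.00): a=2.7921, h=4.1478
θ=299°:   candidates: C₊=(2.5927,3.6593) cross=23.162; C₋=(3.8921,-4.5339) cross=-23.162
θ=299°:   branch + wants cross > 0 → take C=(2.5927,3.6593) (cross=23.162)
θ=299°: ex = (C−B)/|BC| = (0.4216,0.9068); ey = (-0.9068,0.4216)
θ=299°: P = B + 1.80·ex + -2.16·ey = (3.2023,-0.1530)
θ=350°: B = A + 1.00·(cos350°, sin350°) = (0.9848, -0.1736)
θ=350°: |BD| = 5.0182
θ=350°: circle(B,5.00) ∩ circle(D,5.00): a=2.5091, h=4.3249
θ=350°:   candidates: C₊=(3.3427,4.2354) cross=21.703; C₋=(3.6421,-4.4091) cross=-21.703
θ=350°:   branch + wants cross > 0 → take C=(3.3427,4.2354) (cross=21.703)
θ=350°: ex = (C−B)/|BC| = (0.4716,0.8818); ey = (-0.8818,0.4716)
θ=350°: P = B + 1.80·ex + -2.16·ey = (3.7384,0.3950)

θ=48°: 3.48 0.71
θ=299°: 3.20 -0.15
θ=350°: 3.74 0.39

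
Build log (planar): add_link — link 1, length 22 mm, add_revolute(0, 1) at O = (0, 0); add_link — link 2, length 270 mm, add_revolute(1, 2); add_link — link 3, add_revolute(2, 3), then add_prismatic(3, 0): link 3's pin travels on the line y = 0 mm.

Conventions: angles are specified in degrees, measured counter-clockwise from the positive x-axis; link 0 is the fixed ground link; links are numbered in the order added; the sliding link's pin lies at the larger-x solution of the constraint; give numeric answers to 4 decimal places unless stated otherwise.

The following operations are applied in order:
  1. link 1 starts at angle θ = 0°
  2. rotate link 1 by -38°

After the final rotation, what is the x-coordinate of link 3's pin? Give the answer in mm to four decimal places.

geometry: r = 22 mm, L = 270 mm, e = 0 mm; θ starts at 0°
rotate link 1 by -38°: θ ← 0° -38° = -38°
crank pin P = (r cos θ, r sin θ) = (17.336237, -13.544552)
h = r sin θ − e = -13.544552 − 0 = -13.544552
x = r cos θ + √(L² − h²) = 17.336237 + 269.660055 = 286.996291

286.9963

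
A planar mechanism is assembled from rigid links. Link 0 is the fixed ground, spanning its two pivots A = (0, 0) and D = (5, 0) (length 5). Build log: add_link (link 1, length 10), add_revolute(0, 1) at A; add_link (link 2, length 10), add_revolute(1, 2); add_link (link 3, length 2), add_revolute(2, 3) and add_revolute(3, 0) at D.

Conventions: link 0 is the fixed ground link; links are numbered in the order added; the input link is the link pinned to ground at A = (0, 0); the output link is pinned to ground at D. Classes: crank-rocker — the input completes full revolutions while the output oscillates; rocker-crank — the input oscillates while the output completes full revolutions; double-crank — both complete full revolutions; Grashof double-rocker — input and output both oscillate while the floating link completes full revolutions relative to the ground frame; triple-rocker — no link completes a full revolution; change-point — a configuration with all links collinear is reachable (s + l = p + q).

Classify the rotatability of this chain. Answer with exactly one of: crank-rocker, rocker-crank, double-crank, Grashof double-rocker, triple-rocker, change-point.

lengths: ground=5, input=10, coupler=10, output=2
sorted: s=2 (shortest), l=10 (longest), p+q=15
s + l = 12 vs p + q = 15
s + l < p + q (Grashof) with shortest = output link → rocker-crank

rocker-crank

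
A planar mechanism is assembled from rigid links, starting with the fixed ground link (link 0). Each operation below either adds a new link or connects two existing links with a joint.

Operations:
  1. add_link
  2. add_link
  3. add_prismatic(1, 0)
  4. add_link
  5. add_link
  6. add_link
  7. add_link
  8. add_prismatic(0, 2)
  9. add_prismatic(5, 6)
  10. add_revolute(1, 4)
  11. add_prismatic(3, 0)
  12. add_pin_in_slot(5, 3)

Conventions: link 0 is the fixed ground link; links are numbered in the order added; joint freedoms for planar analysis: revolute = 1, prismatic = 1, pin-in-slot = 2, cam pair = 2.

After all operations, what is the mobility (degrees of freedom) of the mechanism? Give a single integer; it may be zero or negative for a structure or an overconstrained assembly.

(L,J1,J2)=(1,0,0); link0 fixed
link1: (2,0,0)
link2: (3,0,0)
P 1-0 [J1]: (3,1,0)
link3: (4,1,0)
link4: (5,1,0)
link5: (6,1,0)
link6: (7,1,0)
P 0-2 [J1]: (7,2,0)
P 5-6 [J1]: (7,3,0)
R 1-4 [J1]: (7,4,0)
P 3-0 [J1]: (7,5,0)
PS 5-3 [J2]: (7,5,1)
Grübler: 3·6 − 2·5 − 1 = 7

M = 7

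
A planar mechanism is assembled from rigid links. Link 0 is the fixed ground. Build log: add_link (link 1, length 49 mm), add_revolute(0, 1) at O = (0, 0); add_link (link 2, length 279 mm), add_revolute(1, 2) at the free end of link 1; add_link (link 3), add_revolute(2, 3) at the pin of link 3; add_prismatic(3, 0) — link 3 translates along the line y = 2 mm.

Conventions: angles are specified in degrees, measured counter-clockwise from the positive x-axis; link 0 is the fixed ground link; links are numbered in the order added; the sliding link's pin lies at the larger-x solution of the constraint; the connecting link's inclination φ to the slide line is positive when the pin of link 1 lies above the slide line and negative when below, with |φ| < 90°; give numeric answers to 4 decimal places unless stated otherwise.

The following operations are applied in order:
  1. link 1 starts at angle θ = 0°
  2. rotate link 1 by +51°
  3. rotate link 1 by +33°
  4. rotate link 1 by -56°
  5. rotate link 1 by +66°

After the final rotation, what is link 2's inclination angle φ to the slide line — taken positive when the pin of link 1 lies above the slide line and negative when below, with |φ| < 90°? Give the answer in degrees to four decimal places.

geometry: r = 49 mm, L = 279 mm, e = 2 mm; θ starts at 0°
rotate link 1 by +51°: θ ← 0° +51° = 51°
rotate link 1 by +33°: θ ← 51° +33° = 84°
rotate link 1 by -56°: θ ← 84° -56° = 28°
rotate link 1 by +66°: θ ← 28° +66° = 94°
h = r sin θ − e = 48.880638 − 2 = 46.880638
sin φ = h / L = 46.880638 / 279 = 0.16803096
φ = arcsin(0.16803096) = 9.673355°

9.6734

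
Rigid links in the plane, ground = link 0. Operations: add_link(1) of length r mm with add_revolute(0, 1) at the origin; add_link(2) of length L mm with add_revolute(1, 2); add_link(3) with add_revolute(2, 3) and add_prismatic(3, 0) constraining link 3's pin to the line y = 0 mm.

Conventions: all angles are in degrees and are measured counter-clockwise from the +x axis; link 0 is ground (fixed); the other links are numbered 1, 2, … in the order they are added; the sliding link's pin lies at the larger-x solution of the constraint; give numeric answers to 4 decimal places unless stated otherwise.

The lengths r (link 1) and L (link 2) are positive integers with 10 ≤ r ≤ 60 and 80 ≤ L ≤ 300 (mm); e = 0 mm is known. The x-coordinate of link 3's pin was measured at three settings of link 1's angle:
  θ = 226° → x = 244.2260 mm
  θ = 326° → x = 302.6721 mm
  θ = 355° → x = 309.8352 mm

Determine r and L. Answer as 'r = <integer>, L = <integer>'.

constraint per measurement: (x − r cos θ)² + (r sin θ − e)² = L²
subtracting the θ₁ and θ₂ equations cancels the r² and L² terms:
r = (x₁² − x₂²) / (2[(x₁cos θ₁ + e sin θ₁) − (x₂cos θ₂ + e sin θ₂)]) = 38.0000 → r = 38
L² = (x₁ − r cos θ₁)² + (r sin θ₁ − e)² = 73984.0153 → L = 272.0000 → L = 272
check at θ₃=355°: x = 309.8352 (printed 309.8352) ✓

r = 38, L = 272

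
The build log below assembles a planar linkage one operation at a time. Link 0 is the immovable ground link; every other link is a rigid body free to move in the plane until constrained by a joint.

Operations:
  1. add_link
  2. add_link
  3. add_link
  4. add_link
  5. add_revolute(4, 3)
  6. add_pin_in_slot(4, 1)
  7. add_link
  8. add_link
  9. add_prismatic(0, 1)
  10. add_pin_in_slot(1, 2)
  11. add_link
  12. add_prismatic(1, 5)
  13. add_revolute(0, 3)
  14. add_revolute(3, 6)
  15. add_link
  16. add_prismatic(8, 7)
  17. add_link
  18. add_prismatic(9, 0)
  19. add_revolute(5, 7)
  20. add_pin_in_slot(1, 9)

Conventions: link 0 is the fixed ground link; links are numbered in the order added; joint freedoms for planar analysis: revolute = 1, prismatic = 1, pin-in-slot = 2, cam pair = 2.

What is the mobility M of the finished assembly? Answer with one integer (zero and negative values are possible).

link 0 = ground. State L|J1|J2 = 1|0|0
+link1  2|0|0
+link2  3|0|0
+link3  4|0|0
+link4  5|0|0
R(4,3) f=1→J1  5|1|0
PS(4,1) f=2→J2  5|1|1
+link5  6|1|1
+link6  7|1|1
P(0,1) f=1→J1  7|2|1
PS(1,2) f=2→J2  7|2|2
+link7  8|2|2
P(1,5) f=1→J1  8|3|2
R(0,3) f=1→J1  8|4|2
R(3,6) f=1→J1  8|5|2
+link8  9|5|2
P(8,7) f=1→J1  9|6|2
+link9  10|6|2
P(9,0) f=1→J1  10|7|2
R(5,7) f=1→J1  10|8|2
PS(1,9) f=2→J2  10|8|3
M = 3(10−1)−2·8−3 = 27−16−3 = 8

M = 8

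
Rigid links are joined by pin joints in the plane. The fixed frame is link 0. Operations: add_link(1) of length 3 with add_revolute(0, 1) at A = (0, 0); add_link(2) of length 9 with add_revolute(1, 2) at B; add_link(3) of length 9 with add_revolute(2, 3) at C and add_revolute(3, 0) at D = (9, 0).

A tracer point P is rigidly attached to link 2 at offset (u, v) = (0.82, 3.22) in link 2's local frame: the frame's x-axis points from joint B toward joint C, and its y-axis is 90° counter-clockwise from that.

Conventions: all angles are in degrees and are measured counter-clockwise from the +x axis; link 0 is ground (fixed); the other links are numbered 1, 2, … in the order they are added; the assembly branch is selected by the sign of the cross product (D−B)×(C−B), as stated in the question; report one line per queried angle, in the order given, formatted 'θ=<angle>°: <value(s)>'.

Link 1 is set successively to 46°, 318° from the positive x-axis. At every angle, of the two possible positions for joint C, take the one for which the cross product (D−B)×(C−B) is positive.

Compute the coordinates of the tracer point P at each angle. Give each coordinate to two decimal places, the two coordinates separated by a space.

A=(0,0), D=(9.00,0)
θ=46°: B = A + 3.00·(cos46°, sin46°) = (2.0840, 2.1580)
θ=46°: |BD| = 7.2449
θ=46°: circle(B,9.00) ∩ circle(D,9.00): a=3.6224, h=8.2388
θ=46°:   candidates: C₊=(7.9961,8.9438) cross=59.689; C₋=(3.0879,-6.7858) cross=-59.689
θ=46°:   branch + wants cross > 0 → take C=(7.9961,8.9438) (cross=59.689)
θ=46°: ex = (C−B)/|BC| = (0.6569,0.7540); ey = (-0.7540,0.6569)
θ=46°: P = B + 0.82·ex + 3.22·ey = (0.1948,4.8915)
θ=318°: B = A + 3.00·(cos318°, sin318°) = (2.2294, -2.0074)
θ=318°: |BD| = 7.0619
θ=318°: circle(B,9.00) ∩ circle(D,9.00): a=3.5309, h=8.2784
θ=318°:   candidates: C₊=(3.2615,6.9332) cross=58.461; C₋=(7.9679,-8.9406) cross=-58.461
θ=318°:   branch + wants cross > 0 → take C=(3.2615,6.9332) (cross=58.461)
θ=318°: ex = (C−B)/|BC| = (0.1147,0.9934); ey = (-0.9934,0.1147)
θ=318°: P = B + 0.82·ex + 3.22·ey = (-0.8753,-0.8235)

θ=46°: 0.19 4.89
θ=318°: -0.88 -0.82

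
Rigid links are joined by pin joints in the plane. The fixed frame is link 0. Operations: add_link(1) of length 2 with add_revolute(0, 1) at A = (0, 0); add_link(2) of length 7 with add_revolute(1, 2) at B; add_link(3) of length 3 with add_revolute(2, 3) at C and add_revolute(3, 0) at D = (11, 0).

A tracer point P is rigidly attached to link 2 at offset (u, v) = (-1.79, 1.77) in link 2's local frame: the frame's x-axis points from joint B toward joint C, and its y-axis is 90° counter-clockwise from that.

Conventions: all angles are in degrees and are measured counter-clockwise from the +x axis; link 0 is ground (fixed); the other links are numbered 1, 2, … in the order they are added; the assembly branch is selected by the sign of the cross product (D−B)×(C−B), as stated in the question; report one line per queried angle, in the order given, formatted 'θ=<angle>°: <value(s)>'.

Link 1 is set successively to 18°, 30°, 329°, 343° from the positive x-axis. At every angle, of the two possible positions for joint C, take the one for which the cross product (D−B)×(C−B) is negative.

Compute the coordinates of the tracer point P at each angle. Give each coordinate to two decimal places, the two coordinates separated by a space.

A=(0,0), D=(11.00,0)
θ=18°: B = A + 2.00·(cos18°, sin18°) = (1.9021, 0.6180)
θ=18°: |BD| = 9.1189
θ=18°: circle(B,7.00) ∩ circle(D,3.00): a=6.7527, h=1.8442
θ=18°:   candidates: C₊=(8.7643,2.0004) cross=16.817; C₋=(8.5143,-1.6796) cross=-16.817
θ=18°:   branch - wants cross < 0 → take C=(8.5143,-1.6796) (cross=-16.817)
θ=18°: ex = (C−B)/|BC| = (0.9446,-0.3282); ey = (0.3282,0.9446)
θ=18°: P = B + -1.79·ex + 1.77·ey = (0.7923,2.8775)
θ=30°: B = A + 2.00·(cos30°, sin30°) = (1.7321, 1.0000)
θ=30°: |BD| = 9.3217
θ=30°: circle(B,7.00) ∩ circle(D,3.00): a=6.8064, h=1.6349
θ=30°:   candidates: C₊=(8.6746,1.8953) cross=15.240; C₋=(8.3238,-1.3557) cross=-15.240
θ=30°:   branch - wants cross < 0 → take C=(8.3238,-1.3557) (cross=-15.240)
θ=30°: ex = (C−B)/|BC| = (0.9417,-0.3365); ey = (0.3365,0.9417)
θ=30°: P = B + -1.79·ex + 1.77·ey = (0.6421,3.2691)
θ=329°: B = A + 2.00·(cos329°, sin329°) = (1.7143, -1.0301)
θ=329°: |BD| = 9.3426
θ=329°: circle(B,7.00) ∩ circle(D,3.00): a=6.8120, h=1.6113
θ=329°:   candidates: C₊=(8.3072,1.3224) cross=15.053; C₋=(8.6625,-1.8804) cross=-15.053
θ=329°:   branch - wants cross < 0 → take C=(8.6625,-1.8804) (cross=-15.053)
θ=329°: ex = (C−B)/|BC| = (0.9926,-0.1215); ey = (0.1215,0.9926)
θ=329°: P = B + -1.79·ex + 1.77·ey = (0.1526,0.9443)
θ=343°: B = A + 2.00·(cos343°, sin343°) = (1.9126, -0.5847)
θ=343°: |BD| = 9.1062
θ=343°: circle(B,7.00) ∩ circle(D,3.00): a=6.7494, h=1.8562
θ=343°:   candidates: C₊=(8.5289,1.7011) cross=16.903; C₋=(8.7673,-2.0037) cross=-16.903
θ=343°:   branch - wants cross < 0 → take C=(8.7673,-2.0037) (cross=-16.903)
θ=343°: ex = (C−B)/|BC| = (0.9792,-0.2027); ey = (0.2027,0.9792)
θ=343°: P = B + -1.79·ex + 1.77·ey = (0.5186,1.5114)

θ=18°: 0.79 2.88
θ=30°: 0.64 3.27
θ=329°: 0.15 0.94
θ=343°: 0.52 1.51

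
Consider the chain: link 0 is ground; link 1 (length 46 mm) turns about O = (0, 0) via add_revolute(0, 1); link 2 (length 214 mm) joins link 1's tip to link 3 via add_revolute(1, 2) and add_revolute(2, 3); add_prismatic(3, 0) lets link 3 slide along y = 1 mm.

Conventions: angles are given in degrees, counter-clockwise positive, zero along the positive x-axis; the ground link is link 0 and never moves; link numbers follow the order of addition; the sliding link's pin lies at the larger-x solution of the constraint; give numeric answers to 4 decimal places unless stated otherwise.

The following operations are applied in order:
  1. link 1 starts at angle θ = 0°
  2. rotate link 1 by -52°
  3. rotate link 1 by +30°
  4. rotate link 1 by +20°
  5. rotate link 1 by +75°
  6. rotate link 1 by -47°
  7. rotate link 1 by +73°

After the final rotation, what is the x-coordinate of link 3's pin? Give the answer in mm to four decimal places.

geometry: r = 46 mm, L = 214 mm, e = 1 mm; θ starts at 0°
rotate link 1 by -52°: θ ← 0° -52° = -52°
rotate link 1 by +30°: θ ← -52° +30° = -22°
rotate link 1 by +20°: θ ← -22° +20° = -2°
rotate link 1 by +75°: θ ← -2° +75° = 73°
rotate link 1 by -47°: θ ← 73° -47° = 26°
rotate link 1 by +73°: θ ← 26° +73° = 99°
crank pin P = (r cos θ, r sin θ) = (-7.195985, 45.433664)
h = r sin θ − e = 45.433664 − 1 = 44.433664
x = r cos θ + √(L² − h²) = -7.195985 + 209.336212 = 202.140226

202.1402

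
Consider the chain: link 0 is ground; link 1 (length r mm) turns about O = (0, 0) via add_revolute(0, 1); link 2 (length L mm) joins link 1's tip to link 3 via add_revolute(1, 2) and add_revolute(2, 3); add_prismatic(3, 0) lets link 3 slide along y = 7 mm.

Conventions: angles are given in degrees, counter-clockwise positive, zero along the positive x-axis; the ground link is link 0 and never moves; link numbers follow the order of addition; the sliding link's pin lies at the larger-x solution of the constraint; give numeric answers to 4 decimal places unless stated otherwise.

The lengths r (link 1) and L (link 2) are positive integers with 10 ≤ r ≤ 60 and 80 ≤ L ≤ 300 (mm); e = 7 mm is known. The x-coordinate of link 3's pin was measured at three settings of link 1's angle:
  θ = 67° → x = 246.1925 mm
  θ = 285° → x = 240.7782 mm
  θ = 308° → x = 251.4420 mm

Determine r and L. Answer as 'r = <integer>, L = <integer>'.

constraint per measurement: (x − r cos θ)² + (r sin θ − e)² = L²
subtracting the θ₁ and θ₂ equations cancels the r² and L² terms:
r = (x₁² − x₂²) / (2[(x₁cos θ₁ + e sin θ₁) − (x₂cos θ₂ + e sin θ₂)]) = 28.0001 → r = 28
L² = (x₁ − r cos θ₁)² + (r sin θ₁ − e)² = 55695.9850 → L = 236.0000 → L = 236
check at θ₃=308°: x = 251.4420 (printed 251.4420) ✓

r = 28, L = 236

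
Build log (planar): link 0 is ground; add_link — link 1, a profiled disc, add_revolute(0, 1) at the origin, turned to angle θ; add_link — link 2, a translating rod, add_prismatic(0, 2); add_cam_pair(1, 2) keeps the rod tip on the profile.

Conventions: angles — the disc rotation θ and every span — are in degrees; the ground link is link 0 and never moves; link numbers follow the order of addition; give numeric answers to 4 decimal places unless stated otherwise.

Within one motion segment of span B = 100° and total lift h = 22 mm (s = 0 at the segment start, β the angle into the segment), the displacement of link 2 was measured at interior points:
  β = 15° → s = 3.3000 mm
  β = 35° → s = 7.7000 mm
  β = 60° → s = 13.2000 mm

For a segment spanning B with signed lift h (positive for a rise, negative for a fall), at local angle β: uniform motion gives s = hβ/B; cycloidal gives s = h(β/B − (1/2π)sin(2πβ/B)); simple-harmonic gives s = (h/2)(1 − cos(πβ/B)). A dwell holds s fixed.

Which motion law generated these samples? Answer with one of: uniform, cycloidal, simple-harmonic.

candidates at β/B = r: uniform s = h·r (linear in β); cycloidal s = h·(r − sin(2πr)/(2π)); simple-harmonic s = (h/2)(1 − cos(πr))
β=15°: printed 3.3000 | uniform 3.3000, cycloidal 0.4673, simple-harmonic 1.1989
β=35°: printed 7.7000 | uniform 7.7000, cycloidal 4.8673, simple-harmonic 6.0061
β=60°: printed 13.2000 | uniform 13.2000, cycloidal 15.2581, simple-harmonic 14.3992
only one law matches every sample → uniform

uniform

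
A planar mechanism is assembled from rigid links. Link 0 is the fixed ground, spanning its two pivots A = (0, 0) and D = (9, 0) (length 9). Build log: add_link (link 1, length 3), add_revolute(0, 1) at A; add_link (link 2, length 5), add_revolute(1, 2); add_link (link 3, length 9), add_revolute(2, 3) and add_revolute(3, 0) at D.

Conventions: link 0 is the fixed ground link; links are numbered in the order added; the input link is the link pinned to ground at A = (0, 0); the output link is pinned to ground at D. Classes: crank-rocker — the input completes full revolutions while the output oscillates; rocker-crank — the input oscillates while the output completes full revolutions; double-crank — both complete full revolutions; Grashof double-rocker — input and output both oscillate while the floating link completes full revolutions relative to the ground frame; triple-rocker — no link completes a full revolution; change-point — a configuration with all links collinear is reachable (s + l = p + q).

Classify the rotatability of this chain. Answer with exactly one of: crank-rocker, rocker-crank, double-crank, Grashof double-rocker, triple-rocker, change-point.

lengths: ground=9, input=3, coupler=5, output=9
sorted: s=3 (shortest), l=9 (longest), p+q=14
s + l = 12 vs p + q = 14
s + l < p + q (Grashof) with shortest = input link → crank-rocker

crank-rocker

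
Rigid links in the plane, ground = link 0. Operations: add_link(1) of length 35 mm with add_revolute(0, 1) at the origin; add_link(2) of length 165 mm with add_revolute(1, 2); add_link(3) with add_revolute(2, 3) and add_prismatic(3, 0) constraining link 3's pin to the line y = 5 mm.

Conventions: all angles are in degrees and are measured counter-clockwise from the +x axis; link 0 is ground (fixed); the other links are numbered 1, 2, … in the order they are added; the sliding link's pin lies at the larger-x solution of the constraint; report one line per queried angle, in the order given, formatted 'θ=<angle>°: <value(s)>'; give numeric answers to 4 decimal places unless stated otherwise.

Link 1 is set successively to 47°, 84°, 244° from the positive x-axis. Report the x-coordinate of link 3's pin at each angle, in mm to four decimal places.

geometry: r = 35 mm, L = 165 mm, e = 5 mm
θ=47°: crank pin P = (r cos θ, r sin θ) = (23.869943, 25.597380)
θ=47°: h = r sin θ − e = 25.597380 − 5 = 20.597380
θ=47°: x = r cos θ + √(L² − h²) = 23.869943 + 163.709340 = 187.579282
θ=84°: crank pin P = (r cos θ, r sin θ) = (3.658496, 34.808266)
θ=84°: h = r sin θ − e = 34.808266 − 5 = 29.808266
θ=84°: x = r cos θ + √(L² − h²) = 3.658496 + 162.285142 = 165.943638
θ=244°: crank pin P = (r cos θ, r sin θ) = (-15.342990, -31.457792)
θ=244°: h = r sin θ − e = -31.457792 − 5 = -36.457792
θ=244°: x = r cos θ + √(L² − h²) = -15.342990 + 160.921812 = 145.578821

θ=47°: 187.5793
θ=84°: 165.9436
θ=244°: 145.5788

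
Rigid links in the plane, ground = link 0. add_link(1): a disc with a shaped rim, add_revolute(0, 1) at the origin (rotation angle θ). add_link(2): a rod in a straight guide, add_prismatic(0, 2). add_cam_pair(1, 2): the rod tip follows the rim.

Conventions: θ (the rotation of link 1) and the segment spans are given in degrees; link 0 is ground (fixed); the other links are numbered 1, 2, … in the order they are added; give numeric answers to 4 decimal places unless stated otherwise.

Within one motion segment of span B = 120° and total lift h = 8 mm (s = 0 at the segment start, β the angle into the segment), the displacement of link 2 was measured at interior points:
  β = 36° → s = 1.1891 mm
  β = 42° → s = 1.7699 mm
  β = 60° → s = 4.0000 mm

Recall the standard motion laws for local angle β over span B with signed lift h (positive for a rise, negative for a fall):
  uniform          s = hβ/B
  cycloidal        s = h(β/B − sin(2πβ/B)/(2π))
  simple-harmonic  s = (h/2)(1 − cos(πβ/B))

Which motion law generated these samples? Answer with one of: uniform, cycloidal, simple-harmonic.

candidates at β/B = r: uniform s = h·r (linear in β); cycloidal s = h·(r − sin(2πr)/(2π)); simple-harmonic s = (h/2)(1 − cos(πr))
β=36°: printed 1.1891 | uniform 2.4000, cycloidal 1.1891, simple-harmonic 1.6489
β=42°: printed 1.7699 | uniform 2.8000, cycloidal 1.7699, simple-harmonic 2.1840
β=60°: printed 4.0000 | uniform 4.0000, cycloidal 4.0000, simple-harmonic 4.0000
only one law matches every sample → cycloidal

cycloidal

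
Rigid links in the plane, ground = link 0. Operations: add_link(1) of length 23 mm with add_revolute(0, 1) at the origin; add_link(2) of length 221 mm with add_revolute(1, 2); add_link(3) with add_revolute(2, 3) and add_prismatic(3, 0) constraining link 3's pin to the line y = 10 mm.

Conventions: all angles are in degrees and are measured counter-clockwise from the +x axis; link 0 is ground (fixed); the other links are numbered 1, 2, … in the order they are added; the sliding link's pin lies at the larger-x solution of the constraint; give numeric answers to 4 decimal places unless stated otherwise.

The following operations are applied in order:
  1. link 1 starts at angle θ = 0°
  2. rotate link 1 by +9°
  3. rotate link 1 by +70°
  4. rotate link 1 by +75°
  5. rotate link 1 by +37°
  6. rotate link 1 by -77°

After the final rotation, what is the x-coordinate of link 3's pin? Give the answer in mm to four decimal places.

geometry: r = 23 mm, L = 221 mm, e = 10 mm; θ starts at 0°
rotate link 1 by +9°: θ ← 0° +9° = 9°
rotate link 1 by +70°: θ ← 9° +70° = 79°
rotate link 1 by +75°: θ ← 79° +75° = 154°
rotate link 1 by +37°: θ ← 154° +37° = 191°
rotate link 1 by -77°: θ ← 191° -77° = 114°
crank pin P = (r cos θ, r sin θ) = (-9.354943, 21.011546)
h = r sin θ − e = 21.011546 − 10 = 11.011546
x = r cos θ + √(L² − h²) = -9.354943 + 220.725499 = 211.370556

211.3706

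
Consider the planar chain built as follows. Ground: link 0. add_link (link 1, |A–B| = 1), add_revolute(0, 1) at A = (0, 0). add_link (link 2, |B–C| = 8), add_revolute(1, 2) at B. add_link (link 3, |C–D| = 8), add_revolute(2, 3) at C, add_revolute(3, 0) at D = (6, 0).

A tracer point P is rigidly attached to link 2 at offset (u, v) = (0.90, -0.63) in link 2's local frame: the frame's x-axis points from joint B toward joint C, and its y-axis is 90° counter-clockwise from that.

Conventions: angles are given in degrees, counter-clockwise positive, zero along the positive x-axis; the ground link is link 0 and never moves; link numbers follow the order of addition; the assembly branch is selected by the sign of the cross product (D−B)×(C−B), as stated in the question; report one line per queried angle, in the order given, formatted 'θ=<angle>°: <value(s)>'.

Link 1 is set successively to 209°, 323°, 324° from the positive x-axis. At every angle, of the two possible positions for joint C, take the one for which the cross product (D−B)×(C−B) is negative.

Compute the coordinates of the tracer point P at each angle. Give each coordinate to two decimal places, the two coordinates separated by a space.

A=(0,0), D=(6.00,0)
θ=209°: B = A + 1.00·(cos209°, sin209°) = (-0.8746, -0.4848)
θ=209°: |BD| = 6.8917
θ=209°: circle(B,8.00) ∩ circle(D,8.00): a=3.4458, h=7.2198
θ=209°:   candidates: C₊=(2.0548,6.9596) cross=49.757; C₋=(3.0706,-7.4444) cross=-49.757
θ=209°:   branch - wants cross < 0 → take C=(3.0706,-7.4444) (cross=-49.757)
θ=209°: ex = (C−B)/|BC| = (0.4932,-0.8699); ey = (0.8699,0.4932)
θ=209°: P = B + 0.90·ex + -0.63·ey = (-0.9788,-1.5784)
θ=323°: B = A + 1.00·(cos323°, sin323°) = (0.7986, -0.6018)
θ=323°: |BD| = 5.2361
θ=323°: circle(B,8.00) ∩ circle(D,8.00): a=2.6180, h=7.5595
θ=323°:   candidates: C₊=(2.5305,7.2085) cross=39.582; C₋=(4.2682,-7.8103) cross=-39.582
θ=323°:   branch - wants cross < 0 → take C=(4.2682,-7.8103) (cross=-39.582)
θ=323°: ex = (C−B)/|BC| = (0.4337,-0.9011); ey = (0.9011,0.4337)
θ=323°: P = B + 0.90·ex + -0.63·ey = (0.6213,-1.6860)
θ=324°: B = A + 1.00·(cos324°, sin324°) = (0.8090, -0.5878)
θ=324°: |BD| = 5.2242
θ=324°: circle(B,8.00) ∩ circle(D,8.00): a=2.6121, h=7.5616
θ=324°:   candidates: C₊=(2.5537,7.2196) cross=39.503; C₋=(4.2553,-7.8074) cross=-39.503
θ=324°:   branch - wants cross < 0 → take C=(4.2553,-7.8074) (cross=-39.503)
θ=324°: ex = (C−B)/|BC| = (0.4308,-0.9025); ey = (0.9025,0.4308)
θ=324°: P = B + 0.90·ex + -0.63·ey = (0.6282,-1.6714)

θ=209°: -0.98 -1.58
θ=323°: 0.62 -1.69
θ=324°: 0.63 -1.67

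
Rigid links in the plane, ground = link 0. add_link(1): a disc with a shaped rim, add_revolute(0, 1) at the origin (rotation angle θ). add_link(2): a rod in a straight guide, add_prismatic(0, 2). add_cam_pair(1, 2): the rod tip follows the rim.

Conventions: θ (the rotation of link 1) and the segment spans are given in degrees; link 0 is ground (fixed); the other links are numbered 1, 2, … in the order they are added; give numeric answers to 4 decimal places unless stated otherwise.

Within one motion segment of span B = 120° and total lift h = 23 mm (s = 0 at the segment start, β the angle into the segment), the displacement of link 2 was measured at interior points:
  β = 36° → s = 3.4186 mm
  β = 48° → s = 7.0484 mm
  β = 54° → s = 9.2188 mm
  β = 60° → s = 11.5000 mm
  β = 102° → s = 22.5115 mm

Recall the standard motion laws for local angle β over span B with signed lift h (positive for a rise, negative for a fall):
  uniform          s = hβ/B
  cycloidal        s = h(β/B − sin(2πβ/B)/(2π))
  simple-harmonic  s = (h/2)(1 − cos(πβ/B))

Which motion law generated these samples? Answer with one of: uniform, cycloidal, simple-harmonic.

candidates at β/B = r: uniform s = h·r (linear in β); cycloidal s = h·(r − sin(2πr)/(2π)); simple-harmonic s = (h/2)(1 − cos(πr))
β=36°: printed 3.4186 | uniform 6.9000, cycloidal 3.4186, simple-harmonic 4.7405
β=48°: printed 7.0484 | uniform 9.2000, cycloidal 7.0484, simple-harmonic 7.9463
β=54°: printed 9.2188 | uniform 10.3500, cycloidal 9.2188, simple-harmonic 9.7010
β=60°: printed 11.5000 | uniform 11.5000, cycloidal 11.5000, simple-harmonic 11.5000
β=102°: printed 22.5115 | uniform 19.5500, cycloidal 22.5115, simple-harmonic 21.7466
only one law matches every sample → cycloidal

cycloidal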